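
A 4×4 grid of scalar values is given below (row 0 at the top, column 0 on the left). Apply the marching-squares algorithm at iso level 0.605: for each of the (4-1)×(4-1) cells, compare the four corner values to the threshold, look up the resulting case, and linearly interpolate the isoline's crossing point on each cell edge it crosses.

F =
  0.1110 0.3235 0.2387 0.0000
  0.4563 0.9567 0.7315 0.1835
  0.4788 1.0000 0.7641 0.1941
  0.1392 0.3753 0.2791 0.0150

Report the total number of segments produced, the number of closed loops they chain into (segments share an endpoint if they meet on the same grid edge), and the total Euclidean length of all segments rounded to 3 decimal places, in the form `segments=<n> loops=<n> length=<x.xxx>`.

segments=8 loops=1 length=6.750

cell (0,0): code 0100 → (0.445,1.000)–(1.000,0.297)
cell (0,1): code 1100 → (0.743,2.000)–(0.445,1.000)
cell (0,2): code 1000 → (1.000,2.231)–(0.743,2.000)
cell (1,0): code 0110 → (1.000,0.297)–(2.000,0.242)
cell (1,2): code 1001 → (2.000,2.279)–(1.000,2.231)
cell (2,0): code 0010 → (2.000,0.242)–(2.632,1.000)
cell (2,1): code 0011 → (2.632,1.000)–(2.328,2.000)
cell (2,2): code 0001 → (2.328,2.000)–(2.000,2.279)
total: 8 segments, chained into 1 closed loop(s), length Σ = 6.750371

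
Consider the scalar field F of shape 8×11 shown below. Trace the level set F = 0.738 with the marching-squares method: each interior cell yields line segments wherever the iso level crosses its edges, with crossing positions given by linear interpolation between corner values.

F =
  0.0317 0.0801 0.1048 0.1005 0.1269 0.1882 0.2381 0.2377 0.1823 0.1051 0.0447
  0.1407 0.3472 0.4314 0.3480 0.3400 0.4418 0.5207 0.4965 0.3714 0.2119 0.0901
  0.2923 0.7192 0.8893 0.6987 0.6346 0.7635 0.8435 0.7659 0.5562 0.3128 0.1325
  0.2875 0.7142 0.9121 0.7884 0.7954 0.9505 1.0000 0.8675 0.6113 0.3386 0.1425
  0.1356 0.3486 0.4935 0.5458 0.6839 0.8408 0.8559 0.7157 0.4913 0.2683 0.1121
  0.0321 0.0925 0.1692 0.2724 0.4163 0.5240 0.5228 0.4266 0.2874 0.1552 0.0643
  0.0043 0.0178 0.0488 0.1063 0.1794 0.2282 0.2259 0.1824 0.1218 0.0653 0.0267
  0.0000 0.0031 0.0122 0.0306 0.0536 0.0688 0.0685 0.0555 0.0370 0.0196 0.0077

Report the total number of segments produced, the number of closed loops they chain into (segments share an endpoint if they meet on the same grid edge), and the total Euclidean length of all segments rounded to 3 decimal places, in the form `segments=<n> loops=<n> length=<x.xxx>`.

cell (1,1): code 0100 → (1.670,2.000)–(2.000,1.111)
cell (1,2): code 1000 → (2.000,2.794)–(1.670,2.000)
cell (1,4): code 0100 → (1.921,5.000)–(2.000,4.802)
cell (1,5): code 1100 → (1.673,6.000)–(1.921,5.000)
cell (1,6): code 1100 → (1.896,7.000)–(1.673,6.000)
cell (1,7): code 1000 → (2.000,7.133)–(1.896,7.000)
cell (2,1): code 0110 → (2.000,1.111)–(3.000,1.120)
cell (2,2): code 1101 → (2.438,3.000)–(2.000,2.794)
cell (2,3): code 1100 → (2.643,4.000)–(2.438,3.000)
cell (2,4): code 1110 → (2.000,4.802)–(2.643,4.000)
cell (2,7): code 1001 → (3.000,7.505)–(2.000,7.133)
cell (3,1): code 0010 → (3.000,1.120)–(3.416,2.000)
cell (3,2): code 0011 → (3.416,2.000)–(3.208,3.000)
cell (3,3): code 0011 → (3.208,3.000)–(3.515,4.000)
cell (3,4): code 0111 → (3.515,4.000)–(4.000,4.345)
cell (3,6): code 1011 → (4.000,6.841)–(3.853,7.000)
cell (3,7): code 0001 → (3.853,7.000)–(3.000,7.505)
cell (4,4): code 0010 → (4.000,4.345)–(4.324,5.000)
cell (4,5): code 0011 → (4.324,5.000)–(4.354,6.000)
cell (4,6): code 0001 → (4.354,6.000)–(4.000,6.841)
total: 20 segments, chained into 1 closed loop(s), length Σ = 16.333405

segments=20 loops=1 length=16.333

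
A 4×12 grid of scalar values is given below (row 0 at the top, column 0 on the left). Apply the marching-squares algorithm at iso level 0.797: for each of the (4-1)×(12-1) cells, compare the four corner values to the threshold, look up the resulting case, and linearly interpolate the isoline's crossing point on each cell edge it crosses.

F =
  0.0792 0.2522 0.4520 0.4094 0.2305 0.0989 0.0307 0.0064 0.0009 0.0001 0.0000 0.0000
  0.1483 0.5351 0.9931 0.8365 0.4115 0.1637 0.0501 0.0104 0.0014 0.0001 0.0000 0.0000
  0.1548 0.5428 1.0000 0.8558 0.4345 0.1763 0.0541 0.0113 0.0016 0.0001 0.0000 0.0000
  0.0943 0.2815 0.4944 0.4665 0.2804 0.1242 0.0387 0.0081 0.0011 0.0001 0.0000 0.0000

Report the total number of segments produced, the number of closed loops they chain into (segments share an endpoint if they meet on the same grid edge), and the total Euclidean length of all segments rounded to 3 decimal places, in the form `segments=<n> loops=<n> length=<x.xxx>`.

segments=8 loops=1 length=5.564

cell (0,1): code 0100 → (0.638,2.000)–(1.000,1.572)
cell (0,2): code 1100 → (0.908,3.000)–(0.638,2.000)
cell (0,3): code 1000 → (1.000,3.093)–(0.908,3.000)
cell (1,1): code 0110 → (1.000,1.572)–(2.000,1.556)
cell (1,3): code 1001 → (2.000,3.140)–(1.000,3.093)
cell (2,1): code 0010 → (2.000,1.556)–(2.402,2.000)
cell (2,2): code 0011 → (2.402,2.000)–(2.151,3.000)
cell (2,3): code 0001 → (2.151,3.000)–(2.000,3.140)
total: 8 segments, chained into 1 closed loop(s), length Σ = 5.564230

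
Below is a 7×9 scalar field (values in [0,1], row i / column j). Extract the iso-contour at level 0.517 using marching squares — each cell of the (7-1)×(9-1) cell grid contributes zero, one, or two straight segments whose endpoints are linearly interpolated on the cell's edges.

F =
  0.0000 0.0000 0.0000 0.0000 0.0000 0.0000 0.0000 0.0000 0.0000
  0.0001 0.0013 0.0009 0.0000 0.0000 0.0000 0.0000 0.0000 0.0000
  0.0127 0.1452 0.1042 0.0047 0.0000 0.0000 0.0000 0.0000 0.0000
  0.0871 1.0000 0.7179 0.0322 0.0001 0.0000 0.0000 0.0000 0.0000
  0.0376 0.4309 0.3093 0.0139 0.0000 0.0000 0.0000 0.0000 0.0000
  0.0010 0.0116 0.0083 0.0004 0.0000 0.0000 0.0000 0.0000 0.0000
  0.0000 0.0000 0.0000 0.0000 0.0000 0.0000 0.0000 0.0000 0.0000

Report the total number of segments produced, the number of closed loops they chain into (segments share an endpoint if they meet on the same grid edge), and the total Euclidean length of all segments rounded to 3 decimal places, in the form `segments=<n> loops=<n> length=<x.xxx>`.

cell (2,0): code 0100 → (2.435,1.000)–(3.000,0.471)
cell (2,1): code 1100 → (2.673,2.000)–(2.435,1.000)
cell (2,2): code 1000 → (3.000,2.293)–(2.673,2.000)
cell (3,0): code 0010 → (3.000,0.471)–(3.849,1.000)
cell (3,1): code 0011 → (3.849,1.000)–(3.492,2.000)
cell (3,2): code 0001 → (3.492,2.000)–(3.000,2.293)
total: 6 segments, chained into 1 closed loop(s), length Σ = 4.875559

segments=6 loops=1 length=4.876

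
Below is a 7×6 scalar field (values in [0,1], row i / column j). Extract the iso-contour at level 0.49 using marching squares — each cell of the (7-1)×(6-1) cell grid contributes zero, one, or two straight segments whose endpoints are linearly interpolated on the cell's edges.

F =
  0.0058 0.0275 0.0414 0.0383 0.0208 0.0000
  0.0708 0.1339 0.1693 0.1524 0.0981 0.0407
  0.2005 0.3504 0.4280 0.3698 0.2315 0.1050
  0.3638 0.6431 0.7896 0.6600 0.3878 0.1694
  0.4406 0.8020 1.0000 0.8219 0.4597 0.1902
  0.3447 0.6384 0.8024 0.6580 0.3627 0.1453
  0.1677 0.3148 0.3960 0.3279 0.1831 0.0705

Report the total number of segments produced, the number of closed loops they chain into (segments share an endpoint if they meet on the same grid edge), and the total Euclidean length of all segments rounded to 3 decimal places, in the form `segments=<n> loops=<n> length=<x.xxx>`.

cell (2,0): code 0100 → (2.477,1.000)–(3.000,0.452)
cell (2,1): code 1100 → (2.171,2.000)–(2.477,1.000)
cell (2,2): code 1100 → (2.414,3.000)–(2.171,2.000)
cell (2,3): code 1000 → (3.000,3.625)–(2.414,3.000)
cell (3,0): code 0110 → (3.000,0.452)–(4.000,0.137)
cell (3,3): code 1001 → (4.000,3.916)–(3.000,3.625)
cell (4,0): code 0110 → (4.000,0.137)–(5.000,0.495)
cell (4,3): code 1001 → (5.000,3.569)–(4.000,3.916)
cell (5,0): code 0010 → (5.000,0.495)–(5.459,1.000)
cell (5,1): code 0011 → (5.459,1.000)–(5.769,2.000)
cell (5,2): code 0011 → (5.769,2.000)–(5.509,3.000)
cell (5,3): code 0001 → (5.509,3.000)–(5.000,3.569)
total: 12 segments, chained into 1 closed loop(s), length Σ = 11.425457

segments=12 loops=1 length=11.425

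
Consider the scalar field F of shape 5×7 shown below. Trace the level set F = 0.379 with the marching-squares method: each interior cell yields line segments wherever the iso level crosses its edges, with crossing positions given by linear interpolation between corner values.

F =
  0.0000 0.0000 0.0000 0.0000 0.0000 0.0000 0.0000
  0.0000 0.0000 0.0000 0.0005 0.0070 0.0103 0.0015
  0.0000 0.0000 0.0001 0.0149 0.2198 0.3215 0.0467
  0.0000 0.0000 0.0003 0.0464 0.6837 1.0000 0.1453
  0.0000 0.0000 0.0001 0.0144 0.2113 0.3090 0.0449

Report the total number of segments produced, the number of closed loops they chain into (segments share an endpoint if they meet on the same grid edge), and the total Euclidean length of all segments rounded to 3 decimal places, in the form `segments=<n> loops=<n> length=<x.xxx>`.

cell (2,3): code 0100 → (2.343,4.000)–(3.000,3.522)
cell (2,4): code 1100 → (2.085,5.000)–(2.343,4.000)
cell (2,5): code 1000 → (3.000,5.727)–(2.085,5.000)
cell (3,3): code 0010 → (3.000,3.522)–(3.645,4.000)
cell (3,4): code 0011 → (3.645,4.000)–(3.899,5.000)
cell (3,5): code 0001 → (3.899,5.000)–(3.000,5.727)
total: 6 segments, chained into 1 closed loop(s), length Σ = 6.004074

segments=6 loops=1 length=6.004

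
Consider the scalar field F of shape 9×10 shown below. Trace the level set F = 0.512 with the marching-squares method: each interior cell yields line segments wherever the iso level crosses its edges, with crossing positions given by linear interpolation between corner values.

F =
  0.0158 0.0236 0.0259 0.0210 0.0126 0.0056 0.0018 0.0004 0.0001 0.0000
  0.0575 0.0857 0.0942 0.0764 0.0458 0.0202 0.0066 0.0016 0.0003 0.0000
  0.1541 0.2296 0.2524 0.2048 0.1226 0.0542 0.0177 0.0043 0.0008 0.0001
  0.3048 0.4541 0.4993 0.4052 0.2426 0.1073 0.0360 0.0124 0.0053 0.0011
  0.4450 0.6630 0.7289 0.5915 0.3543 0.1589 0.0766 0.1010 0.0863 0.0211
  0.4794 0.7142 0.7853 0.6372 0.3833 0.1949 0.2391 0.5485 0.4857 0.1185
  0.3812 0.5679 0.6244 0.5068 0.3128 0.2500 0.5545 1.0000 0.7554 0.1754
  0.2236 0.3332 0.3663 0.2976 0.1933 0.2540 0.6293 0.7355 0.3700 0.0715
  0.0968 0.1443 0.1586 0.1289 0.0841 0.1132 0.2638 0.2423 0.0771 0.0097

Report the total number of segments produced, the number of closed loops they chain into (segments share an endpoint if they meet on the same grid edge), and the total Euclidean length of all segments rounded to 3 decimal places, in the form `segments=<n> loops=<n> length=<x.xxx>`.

segments=24 loops=2 length=18.570

cell (3,0): code 0100 → (3.277,1.000)–(4.000,0.307)
cell (3,1): code 1100 → (3.055,2.000)–(3.277,1.000)
cell (3,2): code 1100 → (3.573,3.000)–(3.055,2.000)
cell (3,3): code 1000 → (4.000,3.335)–(3.573,3.000)
cell (4,0): code 0110 → (4.000,0.307)–(5.000,0.139)
cell (4,3): code 1001 → (5.000,3.493)–(4.000,3.335)
cell (4,6): code 0100 → (4.918,7.000)–(5.000,6.882)
cell (4,7): code 1000 → (5.000,7.581)–(4.918,7.000)
cell (5,0): code 0110 → (5.000,0.139)–(6.000,0.701)
cell (5,2): code 1011 → (6.000,2.956)–(5.960,3.000)
cell (5,3): code 0001 → (5.960,3.000)–(5.000,3.493)
cell (5,5): code 0100 → (5.865,6.000)–(6.000,5.860)
cell (5,6): code 1110 → (5.000,6.882)–(5.865,6.000)
cell (5,7): code 1101 → (5.098,8.000)–(5.000,7.581)
cell (5,8): code 1000 → (6.000,8.420)–(5.098,8.000)
cell (6,0): code 0010 → (6.000,0.701)–(6.238,1.000)
cell (6,1): code 0011 → (6.238,1.000)–(6.435,2.000)
cell (6,2): code 0001 → (6.435,2.000)–(6.000,2.956)
cell (6,5): code 0110 → (6.000,5.860)–(7.000,5.687)
cell (6,7): code 1011 → (7.000,7.611)–(6.632,8.000)
cell (6,8): code 0001 → (6.632,8.000)–(6.000,8.420)
cell (7,5): code 0010 → (7.000,5.687)–(7.321,6.000)
cell (7,6): code 0011 → (7.321,6.000)–(7.453,7.000)
cell (7,7): code 0001 → (7.453,7.000)–(7.000,7.611)
total: 24 segments, chained into 2 closed loop(s), length Σ = 18.570312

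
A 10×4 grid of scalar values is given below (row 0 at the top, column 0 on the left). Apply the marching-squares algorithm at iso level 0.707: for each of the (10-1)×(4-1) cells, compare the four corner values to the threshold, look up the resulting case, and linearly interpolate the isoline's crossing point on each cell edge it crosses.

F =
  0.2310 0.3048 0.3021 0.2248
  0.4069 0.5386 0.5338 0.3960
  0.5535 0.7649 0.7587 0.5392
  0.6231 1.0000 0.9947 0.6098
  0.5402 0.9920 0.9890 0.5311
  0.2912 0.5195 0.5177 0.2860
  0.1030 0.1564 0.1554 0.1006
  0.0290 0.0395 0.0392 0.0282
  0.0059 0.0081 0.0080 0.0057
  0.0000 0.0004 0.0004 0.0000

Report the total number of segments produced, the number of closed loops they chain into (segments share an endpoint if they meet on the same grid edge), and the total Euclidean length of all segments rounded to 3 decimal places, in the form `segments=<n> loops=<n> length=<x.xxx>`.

segments=10 loops=1 length=8.698

cell (1,0): code 0100 → (1.744,1.000)–(2.000,0.726)
cell (1,1): code 1100 → (1.770,2.000)–(1.744,1.000)
cell (1,2): code 1000 → (2.000,2.236)–(1.770,2.000)
cell (2,0): code 0110 → (2.000,0.726)–(3.000,0.223)
cell (2,2): code 1001 → (3.000,2.747)–(2.000,2.236)
cell (3,0): code 0110 → (3.000,0.223)–(4.000,0.369)
cell (3,2): code 1001 → (4.000,2.616)–(3.000,2.747)
cell (4,0): code 0010 → (4.000,0.369)–(4.603,1.000)
cell (4,1): code 0011 → (4.603,1.000)–(4.598,2.000)
cell (4,2): code 0001 → (4.598,2.000)–(4.000,2.616)
total: 10 segments, chained into 1 closed loop(s), length Σ = 8.698047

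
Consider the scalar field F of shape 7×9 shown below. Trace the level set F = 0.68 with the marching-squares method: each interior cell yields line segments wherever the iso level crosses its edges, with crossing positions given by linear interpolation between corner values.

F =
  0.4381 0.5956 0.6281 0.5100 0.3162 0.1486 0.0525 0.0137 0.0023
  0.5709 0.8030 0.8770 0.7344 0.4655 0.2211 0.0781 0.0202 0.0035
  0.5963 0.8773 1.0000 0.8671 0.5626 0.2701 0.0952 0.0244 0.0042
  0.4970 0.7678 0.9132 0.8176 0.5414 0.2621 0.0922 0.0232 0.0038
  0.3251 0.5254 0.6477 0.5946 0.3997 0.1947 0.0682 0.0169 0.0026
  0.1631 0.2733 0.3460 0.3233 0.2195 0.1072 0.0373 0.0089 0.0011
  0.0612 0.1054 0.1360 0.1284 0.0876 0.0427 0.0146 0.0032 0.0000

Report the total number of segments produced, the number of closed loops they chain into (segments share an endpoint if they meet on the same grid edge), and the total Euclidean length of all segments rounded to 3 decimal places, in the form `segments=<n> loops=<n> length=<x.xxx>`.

cell (0,0): code 0100 → (0.407,1.000)–(1.000,0.470)
cell (0,1): code 1100 → (0.209,2.000)–(0.407,1.000)
cell (0,2): code 1100 → (0.758,3.000)–(0.209,2.000)
cell (0,3): code 1000 → (1.000,3.202)–(0.758,3.000)
cell (1,0): code 0110 → (1.000,0.470)–(2.000,0.298)
cell (1,3): code 1001 → (2.000,3.614)–(1.000,3.202)
cell (2,0): code 0110 → (2.000,0.298)–(3.000,0.676)
cell (2,3): code 1001 → (3.000,3.498)–(2.000,3.614)
cell (3,0): code 0010 → (3.000,0.676)–(3.362,1.000)
cell (3,1): code 0011 → (3.362,1.000)–(3.878,2.000)
cell (3,2): code 0011 → (3.878,2.000)–(3.617,3.000)
cell (3,3): code 0001 → (3.617,3.000)–(3.000,3.498)
total: 12 segments, chained into 1 closed loop(s), length Σ = 10.881572

segments=12 loops=1 length=10.882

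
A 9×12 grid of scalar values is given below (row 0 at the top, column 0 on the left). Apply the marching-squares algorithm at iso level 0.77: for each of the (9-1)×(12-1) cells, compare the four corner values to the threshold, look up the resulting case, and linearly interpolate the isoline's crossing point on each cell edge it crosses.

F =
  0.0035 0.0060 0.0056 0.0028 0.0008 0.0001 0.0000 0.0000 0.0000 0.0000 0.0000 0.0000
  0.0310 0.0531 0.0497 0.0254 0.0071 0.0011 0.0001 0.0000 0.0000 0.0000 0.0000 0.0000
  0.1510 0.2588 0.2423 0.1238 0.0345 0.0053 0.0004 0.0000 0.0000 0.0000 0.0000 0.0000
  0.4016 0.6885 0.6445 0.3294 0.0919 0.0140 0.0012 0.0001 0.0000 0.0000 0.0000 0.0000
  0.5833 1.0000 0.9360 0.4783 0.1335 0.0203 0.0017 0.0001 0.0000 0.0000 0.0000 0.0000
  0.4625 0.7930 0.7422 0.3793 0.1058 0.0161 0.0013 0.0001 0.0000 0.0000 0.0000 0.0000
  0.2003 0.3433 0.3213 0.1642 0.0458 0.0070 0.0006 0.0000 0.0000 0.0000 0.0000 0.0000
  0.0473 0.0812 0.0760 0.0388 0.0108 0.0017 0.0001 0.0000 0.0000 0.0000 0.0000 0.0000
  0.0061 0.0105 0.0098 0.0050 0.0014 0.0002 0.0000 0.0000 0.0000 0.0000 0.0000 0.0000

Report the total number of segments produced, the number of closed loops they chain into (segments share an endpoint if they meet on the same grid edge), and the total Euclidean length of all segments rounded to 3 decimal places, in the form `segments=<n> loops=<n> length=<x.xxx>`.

cell (3,0): code 0100 → (3.262,1.000)–(4.000,0.448)
cell (3,1): code 1100 → (3.431,2.000)–(3.262,1.000)
cell (3,2): code 1000 → (4.000,2.363)–(3.431,2.000)
cell (4,0): code 0110 → (4.000,0.448)–(5.000,0.930)
cell (4,1): code 1011 → (5.000,1.453)–(4.857,2.000)
cell (4,2): code 0001 → (4.857,2.000)–(4.000,2.363)
cell (5,0): code 0010 → (5.000,0.930)–(5.051,1.000)
cell (5,1): code 0001 → (5.051,1.000)–(5.000,1.453)
total: 8 segments, chained into 1 closed loop(s), length Σ = 5.759346

segments=8 loops=1 length=5.759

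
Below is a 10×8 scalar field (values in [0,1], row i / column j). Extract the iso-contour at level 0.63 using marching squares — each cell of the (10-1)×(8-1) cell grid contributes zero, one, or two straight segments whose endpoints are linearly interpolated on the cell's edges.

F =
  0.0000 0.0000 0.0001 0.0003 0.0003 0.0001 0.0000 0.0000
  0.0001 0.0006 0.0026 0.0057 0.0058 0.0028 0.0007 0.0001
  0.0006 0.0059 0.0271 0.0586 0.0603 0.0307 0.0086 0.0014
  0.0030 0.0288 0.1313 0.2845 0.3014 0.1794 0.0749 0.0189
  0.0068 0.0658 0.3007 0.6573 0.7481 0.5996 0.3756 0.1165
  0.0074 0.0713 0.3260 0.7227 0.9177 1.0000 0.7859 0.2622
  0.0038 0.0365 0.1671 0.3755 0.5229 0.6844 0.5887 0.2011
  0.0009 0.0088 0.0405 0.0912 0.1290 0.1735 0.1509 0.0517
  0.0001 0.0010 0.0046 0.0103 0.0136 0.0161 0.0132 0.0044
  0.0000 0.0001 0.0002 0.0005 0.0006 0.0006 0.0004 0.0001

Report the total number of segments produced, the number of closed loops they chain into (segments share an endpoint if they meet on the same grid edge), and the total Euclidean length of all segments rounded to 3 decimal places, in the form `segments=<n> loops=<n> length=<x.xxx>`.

cell (3,2): code 0100 → (3.927,3.000)–(4.000,2.923)
cell (3,3): code 1100 → (3.736,4.000)–(3.927,3.000)
cell (3,4): code 1000 → (4.000,4.795)–(3.736,4.000)
cell (4,2): code 0110 → (4.000,2.923)–(5.000,2.766)
cell (4,4): code 1101 → (4.076,5.000)–(4.000,4.795)
cell (4,5): code 1100 → (4.620,6.000)–(4.076,5.000)
cell (4,6): code 1000 → (5.000,6.298)–(4.620,6.000)
cell (5,2): code 0010 → (5.000,2.766)–(5.267,3.000)
cell (5,3): code 0011 → (5.267,3.000)–(5.729,4.000)
cell (5,4): code 0111 → (5.729,4.000)–(6.000,4.663)
cell (5,5): code 1011 → (6.000,5.568)–(5.791,6.000)
cell (5,6): code 0001 → (5.791,6.000)–(5.000,6.298)
cell (6,4): code 0010 → (6.000,4.663)–(6.106,5.000)
cell (6,5): code 0001 → (6.106,5.000)–(6.000,5.568)
total: 14 segments, chained into 1 closed loop(s), length Σ = 9.242683

segments=14 loops=1 length=9.243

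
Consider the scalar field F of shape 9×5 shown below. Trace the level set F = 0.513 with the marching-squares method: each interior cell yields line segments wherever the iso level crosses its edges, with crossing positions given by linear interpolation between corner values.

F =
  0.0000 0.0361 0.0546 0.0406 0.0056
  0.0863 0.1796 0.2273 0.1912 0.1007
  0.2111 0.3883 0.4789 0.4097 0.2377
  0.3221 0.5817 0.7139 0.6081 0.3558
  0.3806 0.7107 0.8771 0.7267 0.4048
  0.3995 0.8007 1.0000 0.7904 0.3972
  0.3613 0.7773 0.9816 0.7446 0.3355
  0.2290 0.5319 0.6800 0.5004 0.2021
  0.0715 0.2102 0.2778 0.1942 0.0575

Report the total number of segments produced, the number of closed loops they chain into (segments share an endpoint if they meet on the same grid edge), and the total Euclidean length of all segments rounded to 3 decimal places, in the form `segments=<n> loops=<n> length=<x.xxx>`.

cell (2,0): code 0100 → (2.645,1.000)–(3.000,0.735)
cell (2,1): code 1100 → (2.145,2.000)–(2.645,1.000)
cell (2,2): code 1100 → (2.521,3.000)–(2.145,2.000)
cell (2,3): code 1000 → (3.000,3.377)–(2.521,3.000)
cell (3,0): code 0110 → (3.000,0.735)–(4.000,0.401)
cell (3,3): code 1001 → (4.000,3.664)–(3.000,3.377)
cell (4,0): code 0110 → (4.000,0.401)–(5.000,0.283)
cell (4,3): code 1001 → (5.000,3.705)–(4.000,3.664)
cell (5,0): code 0110 → (5.000,0.283)–(6.000,0.365)
cell (5,3): code 1001 → (6.000,3.566)–(5.000,3.705)
cell (6,0): code 0110 → (6.000,0.365)–(7.000,0.938)
cell (6,2): code 1011 → (7.000,2.930)–(6.948,3.000)
cell (6,3): code 0001 → (6.948,3.000)–(6.000,3.566)
cell (7,0): code 0010 → (7.000,0.938)–(7.059,1.000)
cell (7,1): code 0011 → (7.059,1.000)–(7.415,2.000)
cell (7,2): code 0001 → (7.415,2.000)–(7.000,2.930)
total: 16 segments, chained into 1 closed loop(s), length Σ = 13.864187

segments=16 loops=1 length=13.864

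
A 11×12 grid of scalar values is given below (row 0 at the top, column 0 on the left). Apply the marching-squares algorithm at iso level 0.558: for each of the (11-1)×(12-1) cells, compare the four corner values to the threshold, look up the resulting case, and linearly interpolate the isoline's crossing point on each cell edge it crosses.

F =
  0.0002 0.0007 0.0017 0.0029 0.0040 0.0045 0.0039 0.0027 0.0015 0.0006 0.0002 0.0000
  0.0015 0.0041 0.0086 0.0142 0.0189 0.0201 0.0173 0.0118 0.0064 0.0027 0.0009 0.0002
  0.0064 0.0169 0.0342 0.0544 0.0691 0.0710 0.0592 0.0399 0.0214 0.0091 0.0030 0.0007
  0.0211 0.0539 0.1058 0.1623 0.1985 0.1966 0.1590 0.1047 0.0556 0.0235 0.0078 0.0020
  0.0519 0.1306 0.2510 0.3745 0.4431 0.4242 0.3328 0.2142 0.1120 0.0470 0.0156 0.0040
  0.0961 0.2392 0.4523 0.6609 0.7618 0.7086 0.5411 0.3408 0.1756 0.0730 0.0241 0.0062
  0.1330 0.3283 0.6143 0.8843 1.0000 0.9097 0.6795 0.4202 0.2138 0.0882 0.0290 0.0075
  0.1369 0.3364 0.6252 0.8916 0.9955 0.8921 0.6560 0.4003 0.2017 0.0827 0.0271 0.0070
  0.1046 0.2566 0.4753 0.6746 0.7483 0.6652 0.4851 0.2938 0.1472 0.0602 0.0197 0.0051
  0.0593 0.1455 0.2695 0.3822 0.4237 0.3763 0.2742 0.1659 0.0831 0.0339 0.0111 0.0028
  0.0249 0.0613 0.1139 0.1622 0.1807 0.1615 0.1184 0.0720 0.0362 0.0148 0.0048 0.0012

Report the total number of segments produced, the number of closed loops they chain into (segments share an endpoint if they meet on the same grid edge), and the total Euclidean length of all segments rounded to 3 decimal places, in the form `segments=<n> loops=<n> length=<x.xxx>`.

segments=18 loops=1 length=14.005

cell (4,2): code 0100 → (4.641,3.000)–(5.000,2.507)
cell (4,3): code 1100 → (4.361,4.000)–(4.641,3.000)
cell (4,4): code 1100 → (4.470,5.000)–(4.361,4.000)
cell (4,5): code 1000 → (5.000,5.899)–(4.470,5.000)
cell (5,1): code 0100 → (5.652,2.000)–(6.000,1.803)
cell (5,2): code 1110 → (5.000,2.507)–(5.652,2.000)
cell (5,5): code 1101 → (5.122,6.000)–(5.000,5.899)
cell (5,6): code 1000 → (6.000,6.469)–(5.122,6.000)
cell (6,1): code 0110 → (6.000,1.803)–(7.000,1.767)
cell (6,6): code 1001 → (7.000,6.383)–(6.000,6.469)
cell (7,1): code 0010 → (7.000,1.767)–(7.448,2.000)
cell (7,2): code 0111 → (7.448,2.000)–(8.000,2.415)
cell (7,5): code 1011 → (8.000,5.595)–(7.573,6.000)
cell (7,6): code 0001 → (7.573,6.000)–(7.000,6.383)
cell (8,2): code 0010 → (8.000,2.415)–(8.399,3.000)
cell (8,3): code 0011 → (8.399,3.000)–(8.586,4.000)
cell (8,4): code 0011 → (8.586,4.000)–(8.371,5.000)
cell (8,5): code 0001 → (8.371,5.000)–(8.000,5.595)
total: 18 segments, chained into 1 closed loop(s), length Σ = 14.004516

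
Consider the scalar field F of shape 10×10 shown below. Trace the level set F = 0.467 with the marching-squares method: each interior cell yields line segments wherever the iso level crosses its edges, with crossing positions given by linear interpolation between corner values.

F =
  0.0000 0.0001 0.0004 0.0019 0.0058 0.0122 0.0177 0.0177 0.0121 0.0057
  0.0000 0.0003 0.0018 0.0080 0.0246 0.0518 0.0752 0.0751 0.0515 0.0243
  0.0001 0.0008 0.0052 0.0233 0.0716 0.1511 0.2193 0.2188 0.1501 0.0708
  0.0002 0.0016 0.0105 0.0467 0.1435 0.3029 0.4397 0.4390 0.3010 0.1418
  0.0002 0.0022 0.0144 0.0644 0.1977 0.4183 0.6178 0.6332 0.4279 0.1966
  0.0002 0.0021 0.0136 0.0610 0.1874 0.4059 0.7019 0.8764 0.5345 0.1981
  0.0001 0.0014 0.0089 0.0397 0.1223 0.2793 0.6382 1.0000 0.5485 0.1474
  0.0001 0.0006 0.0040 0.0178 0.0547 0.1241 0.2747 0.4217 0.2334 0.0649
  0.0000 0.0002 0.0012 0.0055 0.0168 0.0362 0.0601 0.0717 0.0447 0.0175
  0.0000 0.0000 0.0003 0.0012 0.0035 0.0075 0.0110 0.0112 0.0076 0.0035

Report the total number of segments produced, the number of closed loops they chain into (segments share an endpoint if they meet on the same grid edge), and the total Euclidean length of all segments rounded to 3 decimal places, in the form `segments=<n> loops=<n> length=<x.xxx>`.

segments=12 loops=1 length=10.736

cell (3,5): code 0100 → (3.153,6.000)–(4.000,5.244)
cell (3,6): code 1100 → (3.144,7.000)–(3.153,6.000)
cell (3,7): code 1000 → (4.000,7.810)–(3.144,7.000)
cell (4,5): code 0110 → (4.000,5.244)–(5.000,5.206)
cell (4,7): code 1101 → (4.367,8.000)–(4.000,7.810)
cell (4,8): code 1000 → (5.000,8.201)–(4.367,8.000)
cell (5,5): code 0110 → (5.000,5.206)–(6.000,5.523)
cell (5,8): code 1001 → (6.000,8.203)–(5.000,8.201)
cell (6,5): code 0010 → (6.000,5.523)–(6.471,6.000)
cell (6,6): code 0011 → (6.471,6.000)–(6.922,7.000)
cell (6,7): code 0011 → (6.922,7.000)–(6.259,8.000)
cell (6,8): code 0001 → (6.259,8.000)–(6.000,8.203)
total: 12 segments, chained into 1 closed loop(s), length Σ = 10.736232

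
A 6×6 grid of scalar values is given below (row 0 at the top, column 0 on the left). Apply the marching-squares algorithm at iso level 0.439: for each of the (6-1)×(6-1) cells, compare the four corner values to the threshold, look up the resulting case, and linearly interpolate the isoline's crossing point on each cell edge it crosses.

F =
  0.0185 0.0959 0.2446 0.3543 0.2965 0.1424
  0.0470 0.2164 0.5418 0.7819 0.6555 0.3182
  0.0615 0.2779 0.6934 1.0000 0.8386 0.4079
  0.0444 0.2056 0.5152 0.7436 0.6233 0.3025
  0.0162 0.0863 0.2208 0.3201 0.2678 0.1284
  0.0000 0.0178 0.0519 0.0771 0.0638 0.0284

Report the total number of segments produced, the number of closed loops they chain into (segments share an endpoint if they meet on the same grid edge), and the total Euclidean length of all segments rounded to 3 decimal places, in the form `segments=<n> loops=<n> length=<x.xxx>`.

segments=12 loops=1 length=10.928

cell (0,1): code 0100 → (0.654,2.000)–(1.000,1.684)
cell (0,2): code 1100 → (0.198,3.000)–(0.654,2.000)
cell (0,3): code 1100 → (0.397,4.000)–(0.198,3.000)
cell (0,4): code 1000 → (1.000,4.642)–(0.397,4.000)
cell (1,1): code 0110 → (1.000,1.684)–(2.000,1.388)
cell (1,4): code 1001 → (2.000,4.928)–(1.000,4.642)
cell (2,1): code 0110 → (2.000,1.388)–(3.000,1.754)
cell (2,4): code 1001 → (3.000,4.575)–(2.000,4.928)
cell (3,1): code 0010 → (3.000,1.754)–(3.259,2.000)
cell (3,2): code 0011 → (3.259,2.000)–(3.719,3.000)
cell (3,3): code 0011 → (3.719,3.000)–(3.518,4.000)
cell (3,4): code 0001 → (3.518,4.000)–(3.000,4.575)
total: 12 segments, chained into 1 closed loop(s), length Σ = 10.928256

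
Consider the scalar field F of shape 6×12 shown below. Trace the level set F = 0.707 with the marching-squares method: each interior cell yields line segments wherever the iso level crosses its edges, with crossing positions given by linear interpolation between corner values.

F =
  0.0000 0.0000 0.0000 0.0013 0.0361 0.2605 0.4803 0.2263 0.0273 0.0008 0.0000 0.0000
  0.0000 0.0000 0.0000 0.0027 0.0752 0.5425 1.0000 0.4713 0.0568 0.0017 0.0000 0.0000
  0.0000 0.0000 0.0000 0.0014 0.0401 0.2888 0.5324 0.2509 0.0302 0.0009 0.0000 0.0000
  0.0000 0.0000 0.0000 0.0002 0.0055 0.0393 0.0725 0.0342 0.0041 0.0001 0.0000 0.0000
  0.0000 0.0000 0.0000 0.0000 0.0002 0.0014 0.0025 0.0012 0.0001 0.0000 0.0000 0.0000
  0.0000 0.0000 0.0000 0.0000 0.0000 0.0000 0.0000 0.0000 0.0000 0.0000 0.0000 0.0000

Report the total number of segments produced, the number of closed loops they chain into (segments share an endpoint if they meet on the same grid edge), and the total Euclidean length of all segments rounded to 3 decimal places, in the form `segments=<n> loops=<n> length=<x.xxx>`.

cell (0,5): code 0100 → (0.436,6.000)–(1.000,5.360)
cell (0,6): code 1000 → (1.000,6.554)–(0.436,6.000)
cell (1,5): code 0010 → (1.000,5.360)–(1.627,6.000)
cell (1,6): code 0001 → (1.627,6.000)–(1.000,6.554)
total: 4 segments, chained into 1 closed loop(s), length Σ = 3.376298

segments=4 loops=1 length=3.376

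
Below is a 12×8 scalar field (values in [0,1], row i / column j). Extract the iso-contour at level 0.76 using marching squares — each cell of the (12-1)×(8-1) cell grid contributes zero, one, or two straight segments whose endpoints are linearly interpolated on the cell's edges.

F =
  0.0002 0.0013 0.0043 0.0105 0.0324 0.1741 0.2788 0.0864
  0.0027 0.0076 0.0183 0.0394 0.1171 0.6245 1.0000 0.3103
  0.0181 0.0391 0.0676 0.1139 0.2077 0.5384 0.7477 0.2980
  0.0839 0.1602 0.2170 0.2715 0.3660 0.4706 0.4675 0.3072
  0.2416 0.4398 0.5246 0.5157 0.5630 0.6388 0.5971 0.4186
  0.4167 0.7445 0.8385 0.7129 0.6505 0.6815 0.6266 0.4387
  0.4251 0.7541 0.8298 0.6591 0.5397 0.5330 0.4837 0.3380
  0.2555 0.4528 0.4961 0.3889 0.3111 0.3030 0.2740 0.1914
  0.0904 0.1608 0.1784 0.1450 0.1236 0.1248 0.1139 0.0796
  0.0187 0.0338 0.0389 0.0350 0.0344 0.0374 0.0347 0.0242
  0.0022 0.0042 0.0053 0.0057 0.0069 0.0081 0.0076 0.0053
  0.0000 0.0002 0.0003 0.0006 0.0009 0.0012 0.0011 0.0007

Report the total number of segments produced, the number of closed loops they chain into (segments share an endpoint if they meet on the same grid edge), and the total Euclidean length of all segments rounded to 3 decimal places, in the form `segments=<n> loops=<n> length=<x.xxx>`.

segments=10 loops=2 length=8.338

cell (0,5): code 0100 → (0.667,6.000)–(1.000,5.361)
cell (0,6): code 1000 → (1.000,6.348)–(0.667,6.000)
cell (1,5): code 0010 → (1.000,5.361)–(1.951,6.000)
cell (1,6): code 0001 → (1.951,6.000)–(1.000,6.348)
cell (4,1): code 0100 → (4.750,2.000)–(5.000,1.165)
cell (4,2): code 1000 → (5.000,2.625)–(4.750,2.000)
cell (5,1): code 0110 → (5.000,1.165)–(6.000,1.078)
cell (5,2): code 1001 → (6.000,2.409)–(5.000,2.625)
cell (6,1): code 0010 → (6.000,1.078)–(6.209,2.000)
cell (6,2): code 0001 → (6.209,2.000)–(6.000,2.409)
total: 10 segments, chained into 2 closed loop(s), length Σ = 8.337570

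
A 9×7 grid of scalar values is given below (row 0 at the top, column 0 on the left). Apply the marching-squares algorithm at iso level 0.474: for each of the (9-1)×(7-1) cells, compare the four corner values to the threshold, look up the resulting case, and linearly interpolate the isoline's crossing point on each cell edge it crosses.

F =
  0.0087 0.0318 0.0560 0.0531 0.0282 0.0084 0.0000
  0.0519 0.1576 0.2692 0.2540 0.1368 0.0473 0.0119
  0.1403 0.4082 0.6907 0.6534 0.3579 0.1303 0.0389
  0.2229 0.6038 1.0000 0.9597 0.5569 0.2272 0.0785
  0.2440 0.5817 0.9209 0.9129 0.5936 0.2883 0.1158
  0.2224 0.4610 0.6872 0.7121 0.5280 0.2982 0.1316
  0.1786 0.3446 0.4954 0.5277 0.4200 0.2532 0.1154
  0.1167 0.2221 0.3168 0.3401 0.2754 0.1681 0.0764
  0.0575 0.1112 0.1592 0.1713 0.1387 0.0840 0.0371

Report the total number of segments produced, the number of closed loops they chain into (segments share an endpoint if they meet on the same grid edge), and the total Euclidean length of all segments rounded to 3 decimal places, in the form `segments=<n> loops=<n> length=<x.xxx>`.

segments=18 loops=1 length=13.434

cell (1,1): code 0100 → (1.486,2.000)–(2.000,1.233)
cell (1,2): code 1100 → (1.551,3.000)–(1.486,2.000)
cell (1,3): code 1000 → (2.000,3.607)–(1.551,3.000)
cell (2,0): code 0100 → (2.336,1.000)–(3.000,0.659)
cell (2,1): code 1110 → (2.000,1.233)–(2.336,1.000)
cell (2,3): code 1101 → (2.583,4.000)–(2.000,3.607)
cell (2,4): code 1000 → (3.000,4.251)–(2.583,4.000)
cell (3,0): code 0110 → (3.000,0.659)–(4.000,0.681)
cell (3,4): code 1001 → (4.000,4.392)–(3.000,4.251)
cell (4,0): code 0010 → (4.000,0.681)–(4.892,1.000)
cell (4,1): code 0111 → (4.892,1.000)–(5.000,1.057)
cell (4,4): code 1001 → (5.000,4.235)–(4.000,4.392)
cell (5,1): code 0110 → (5.000,1.057)–(6.000,1.858)
cell (5,3): code 1011 → (6.000,3.499)–(5.500,4.000)
cell (5,4): code 0001 → (5.500,4.000)–(5.000,4.235)
cell (6,1): code 0010 → (6.000,1.858)–(6.120,2.000)
cell (6,2): code 0011 → (6.120,2.000)–(6.286,3.000)
cell (6,3): code 0001 → (6.286,3.000)–(6.000,3.499)
total: 18 segments, chained into 1 closed loop(s), length Σ = 13.433742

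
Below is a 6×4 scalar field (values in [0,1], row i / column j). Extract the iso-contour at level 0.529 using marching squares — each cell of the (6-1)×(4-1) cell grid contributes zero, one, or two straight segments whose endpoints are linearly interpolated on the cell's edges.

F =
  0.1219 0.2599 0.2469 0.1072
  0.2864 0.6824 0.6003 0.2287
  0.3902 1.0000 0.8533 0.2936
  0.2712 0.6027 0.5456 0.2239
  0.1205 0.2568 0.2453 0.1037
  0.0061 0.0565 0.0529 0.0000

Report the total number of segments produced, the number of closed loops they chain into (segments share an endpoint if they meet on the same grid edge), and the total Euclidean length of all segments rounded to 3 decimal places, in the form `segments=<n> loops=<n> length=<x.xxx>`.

segments=10 loops=1 length=7.634

cell (0,0): code 0100 → (0.637,1.000)–(1.000,0.613)
cell (0,1): code 1100 → (0.798,2.000)–(0.637,1.000)
cell (0,2): code 1000 → (1.000,2.192)–(0.798,2.000)
cell (1,0): code 0110 → (1.000,0.613)–(2.000,0.228)
cell (1,2): code 1001 → (2.000,2.579)–(1.000,2.192)
cell (2,0): code 0110 → (2.000,0.228)–(3.000,0.778)
cell (2,2): code 1001 → (3.000,2.052)–(2.000,2.579)
cell (3,0): code 0010 → (3.000,0.778)–(3.213,1.000)
cell (3,1): code 0011 → (3.213,1.000)–(3.055,2.000)
cell (3,2): code 0001 → (3.055,2.000)–(3.000,2.052)
total: 10 segments, chained into 1 closed loop(s), length Σ = 7.634283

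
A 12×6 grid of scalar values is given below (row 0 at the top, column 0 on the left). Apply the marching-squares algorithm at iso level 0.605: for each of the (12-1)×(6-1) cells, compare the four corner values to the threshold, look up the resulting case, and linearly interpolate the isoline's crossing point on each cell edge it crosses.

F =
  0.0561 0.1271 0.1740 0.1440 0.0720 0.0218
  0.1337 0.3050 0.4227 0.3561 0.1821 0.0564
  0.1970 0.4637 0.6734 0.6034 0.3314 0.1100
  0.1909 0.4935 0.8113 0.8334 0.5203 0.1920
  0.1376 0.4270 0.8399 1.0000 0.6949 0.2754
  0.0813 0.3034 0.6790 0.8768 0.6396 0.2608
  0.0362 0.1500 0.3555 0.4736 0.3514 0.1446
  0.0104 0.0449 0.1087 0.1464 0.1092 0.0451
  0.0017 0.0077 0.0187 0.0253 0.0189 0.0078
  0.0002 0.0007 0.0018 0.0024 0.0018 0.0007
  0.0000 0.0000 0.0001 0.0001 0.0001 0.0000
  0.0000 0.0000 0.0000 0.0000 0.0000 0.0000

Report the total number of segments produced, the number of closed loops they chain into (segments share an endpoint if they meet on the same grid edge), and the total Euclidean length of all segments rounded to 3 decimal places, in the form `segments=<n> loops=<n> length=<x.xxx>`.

segments=14 loops=1 length=10.628

cell (1,1): code 0100 → (1.727,2.000)–(2.000,1.674)
cell (1,2): code 1000 → (2.000,2.977)–(1.727,2.000)
cell (2,1): code 0110 → (2.000,1.674)–(3.000,1.351)
cell (2,2): code 1101 → (2.007,3.000)–(2.000,2.977)
cell (2,3): code 1000 → (3.000,3.729)–(2.007,3.000)
cell (3,1): code 0110 → (3.000,1.351)–(4.000,1.431)
cell (3,3): code 1101 → (3.485,4.000)–(3.000,3.729)
cell (3,4): code 1000 → (4.000,4.214)–(3.485,4.000)
cell (4,1): code 0110 → (4.000,1.431)–(5.000,1.803)
cell (4,4): code 1001 → (5.000,4.091)–(4.000,4.214)
cell (5,1): code 0010 → (5.000,1.803)–(5.229,2.000)
cell (5,2): code 0011 → (5.229,2.000)–(5.674,3.000)
cell (5,3): code 0011 → (5.674,3.000)–(5.120,4.000)
cell (5,4): code 0001 → (5.120,4.000)–(5.000,4.091)
total: 14 segments, chained into 1 closed loop(s), length Σ = 10.628172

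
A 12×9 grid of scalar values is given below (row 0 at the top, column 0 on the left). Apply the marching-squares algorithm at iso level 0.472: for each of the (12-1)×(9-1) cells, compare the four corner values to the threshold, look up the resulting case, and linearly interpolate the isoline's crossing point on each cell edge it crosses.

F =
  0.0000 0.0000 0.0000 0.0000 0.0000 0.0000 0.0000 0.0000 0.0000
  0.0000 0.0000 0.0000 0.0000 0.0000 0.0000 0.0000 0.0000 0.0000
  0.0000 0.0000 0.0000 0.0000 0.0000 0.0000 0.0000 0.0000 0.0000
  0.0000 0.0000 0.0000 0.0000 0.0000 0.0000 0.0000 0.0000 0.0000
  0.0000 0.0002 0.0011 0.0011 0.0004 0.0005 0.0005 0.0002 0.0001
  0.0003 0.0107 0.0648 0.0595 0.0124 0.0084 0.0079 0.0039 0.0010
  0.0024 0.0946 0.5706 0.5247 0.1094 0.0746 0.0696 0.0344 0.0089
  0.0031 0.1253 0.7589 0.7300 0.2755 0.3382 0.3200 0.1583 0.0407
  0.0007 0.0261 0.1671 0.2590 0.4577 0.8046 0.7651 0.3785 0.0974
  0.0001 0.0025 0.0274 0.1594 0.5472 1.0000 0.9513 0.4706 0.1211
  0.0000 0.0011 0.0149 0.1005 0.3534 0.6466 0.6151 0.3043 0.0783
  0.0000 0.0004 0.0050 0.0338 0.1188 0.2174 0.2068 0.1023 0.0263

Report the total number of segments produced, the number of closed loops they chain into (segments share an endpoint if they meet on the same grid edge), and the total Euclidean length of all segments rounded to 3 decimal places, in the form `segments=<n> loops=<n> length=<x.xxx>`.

cell (5,1): code 0100 → (5.805,2.000)–(6.000,1.793)
cell (5,2): code 1100 → (5.887,3.000)–(5.805,2.000)
cell (5,3): code 1000 → (6.000,3.127)–(5.887,3.000)
cell (6,1): code 0110 → (6.000,1.793)–(7.000,1.547)
cell (6,3): code 1001 → (7.000,3.568)–(6.000,3.127)
cell (7,1): code 0010 → (7.000,1.547)–(7.485,2.000)
cell (7,2): code 0011 → (7.485,2.000)–(7.548,3.000)
cell (7,3): code 0001 → (7.548,3.000)–(7.000,3.568)
cell (7,4): code 0100 → (7.287,5.000)–(8.000,4.041)
cell (7,5): code 1100 → (7.341,6.000)–(7.287,5.000)
cell (7,6): code 1000 → (8.000,6.758)–(7.341,6.000)
cell (8,3): code 0100 → (8.160,4.000)–(9.000,3.806)
cell (8,4): code 1110 → (8.000,4.041)–(8.160,4.000)
cell (8,6): code 1001 → (9.000,6.997)–(8.000,6.758)
cell (9,3): code 0010 → (9.000,3.806)–(9.388,4.000)
cell (9,4): code 0111 → (9.388,4.000)–(10.000,4.405)
cell (9,6): code 1001 → (10.000,6.460)–(9.000,6.997)
cell (10,4): code 0010 → (10.000,4.405)–(10.407,5.000)
cell (10,5): code 0011 → (10.407,5.000)–(10.350,6.000)
cell (10,6): code 0001 → (10.350,6.000)–(10.000,6.460)
total: 20 segments, chained into 2 closed loop(s), length Σ = 15.894378

segments=20 loops=2 length=15.894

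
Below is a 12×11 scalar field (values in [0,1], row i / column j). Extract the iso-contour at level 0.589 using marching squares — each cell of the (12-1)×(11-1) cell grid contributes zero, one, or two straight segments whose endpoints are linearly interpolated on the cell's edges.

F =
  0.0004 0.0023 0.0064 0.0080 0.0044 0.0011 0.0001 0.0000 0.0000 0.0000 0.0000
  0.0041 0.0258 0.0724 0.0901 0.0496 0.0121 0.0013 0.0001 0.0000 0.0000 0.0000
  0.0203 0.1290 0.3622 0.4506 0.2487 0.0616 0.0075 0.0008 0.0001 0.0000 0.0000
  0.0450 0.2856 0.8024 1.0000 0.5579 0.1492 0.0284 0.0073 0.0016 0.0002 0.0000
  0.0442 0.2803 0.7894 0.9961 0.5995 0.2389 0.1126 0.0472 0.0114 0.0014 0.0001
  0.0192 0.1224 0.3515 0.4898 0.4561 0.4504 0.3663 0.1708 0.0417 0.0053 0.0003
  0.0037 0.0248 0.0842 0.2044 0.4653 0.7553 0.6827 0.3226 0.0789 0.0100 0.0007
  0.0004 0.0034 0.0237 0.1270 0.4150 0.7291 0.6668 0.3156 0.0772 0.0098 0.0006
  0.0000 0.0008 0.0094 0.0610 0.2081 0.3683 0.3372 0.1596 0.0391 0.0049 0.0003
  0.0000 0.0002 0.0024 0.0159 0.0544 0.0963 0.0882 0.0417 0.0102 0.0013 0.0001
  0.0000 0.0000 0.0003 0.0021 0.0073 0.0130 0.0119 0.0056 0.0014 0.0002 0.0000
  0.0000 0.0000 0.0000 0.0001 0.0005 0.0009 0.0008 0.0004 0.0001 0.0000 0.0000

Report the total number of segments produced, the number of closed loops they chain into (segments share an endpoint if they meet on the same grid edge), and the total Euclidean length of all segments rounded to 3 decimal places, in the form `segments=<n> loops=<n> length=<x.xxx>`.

segments=18 loops=2 length=14.000

cell (2,1): code 0100 → (2.515,2.000)–(3.000,1.587)
cell (2,2): code 1100 → (2.252,3.000)–(2.515,2.000)
cell (2,3): code 1000 → (3.000,3.930)–(2.252,3.000)
cell (3,1): code 0110 → (3.000,1.587)–(4.000,1.606)
cell (3,3): code 1101 → (3.748,4.000)–(3.000,3.930)
cell (3,4): code 1000 → (4.000,4.029)–(3.748,4.000)
cell (4,1): code 0010 → (4.000,1.606)–(4.458,2.000)
cell (4,2): code 0011 → (4.458,2.000)–(4.804,3.000)
cell (4,3): code 0011 → (4.804,3.000)–(4.073,4.000)
cell (4,4): code 0001 → (4.073,4.000)–(4.000,4.029)
cell (5,4): code 0100 → (5.455,5.000)–(6.000,4.427)
cell (5,5): code 1100 → (5.704,6.000)–(5.455,5.000)
cell (5,6): code 1000 → (6.000,6.260)–(5.704,6.000)
cell (6,4): code 0110 → (6.000,4.427)–(7.000,4.554)
cell (6,6): code 1001 → (7.000,6.222)–(6.000,6.260)
cell (7,4): code 0010 → (7.000,4.554)–(7.388,5.000)
cell (7,5): code 0011 → (7.388,5.000)–(7.236,6.000)
cell (7,6): code 0001 → (7.236,6.000)–(7.000,6.222)
total: 18 segments, chained into 2 closed loop(s), length Σ = 14.000351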